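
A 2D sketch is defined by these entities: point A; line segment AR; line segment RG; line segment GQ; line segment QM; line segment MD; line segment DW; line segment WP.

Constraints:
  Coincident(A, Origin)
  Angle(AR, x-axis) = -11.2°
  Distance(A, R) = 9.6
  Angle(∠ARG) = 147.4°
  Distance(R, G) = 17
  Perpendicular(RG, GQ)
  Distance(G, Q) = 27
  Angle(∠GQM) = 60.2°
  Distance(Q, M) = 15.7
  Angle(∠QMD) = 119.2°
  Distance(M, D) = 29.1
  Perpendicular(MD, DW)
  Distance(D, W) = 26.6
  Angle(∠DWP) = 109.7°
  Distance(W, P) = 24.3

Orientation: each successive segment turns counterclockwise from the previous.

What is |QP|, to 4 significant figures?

25.25

The perpendicularity gives DW at right angles to MD, so DW runs at 22.00°; with |DW| = 26.6, W = (41.12, 0.2246). ∠DWP = 109.7° gives WP at 92.30° from the x-axis; with |WP| = 24.3, P = (40.14, 24.51). Then |QP| = |P − Q| = 25.25.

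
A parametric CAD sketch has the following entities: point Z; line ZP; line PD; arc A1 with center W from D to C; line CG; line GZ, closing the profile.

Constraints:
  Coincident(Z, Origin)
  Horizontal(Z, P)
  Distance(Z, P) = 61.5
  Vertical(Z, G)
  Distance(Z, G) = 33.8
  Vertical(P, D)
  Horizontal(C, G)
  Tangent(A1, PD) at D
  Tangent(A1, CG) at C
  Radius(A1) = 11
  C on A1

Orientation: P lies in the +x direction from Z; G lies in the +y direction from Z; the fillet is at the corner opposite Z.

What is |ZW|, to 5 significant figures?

55.408

Z is at the origin; Z and P share the same y with |ZP| = 61.5 and P on the +x side, so P = (61.500, 0.0000). ZG is vertical with |ZG| = 33.8 and G on the +y side, so G = (0.0000, 33.800). The virtual corner opposite Z is at (61.500, 33.800). The tangent condition forces WD to be normal to PD and A1 meets CG tangentially, so WC is at right angles to CG, with radius 11.0, so the center W sits 11.0 in from both sides at W = (50.500, 22.800). Then |ZW| = |W − Z| = 55.408.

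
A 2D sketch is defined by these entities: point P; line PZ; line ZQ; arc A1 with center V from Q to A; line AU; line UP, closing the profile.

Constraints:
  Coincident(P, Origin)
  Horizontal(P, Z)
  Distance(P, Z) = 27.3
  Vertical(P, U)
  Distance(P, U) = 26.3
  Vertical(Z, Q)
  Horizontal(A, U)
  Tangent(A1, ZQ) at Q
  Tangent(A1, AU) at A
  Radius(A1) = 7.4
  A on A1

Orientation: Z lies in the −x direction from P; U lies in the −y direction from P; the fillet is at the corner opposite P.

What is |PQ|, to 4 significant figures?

33.20

P is at the origin; P and Z share the same y with |PZ| = 27.3 and Z on the −x side, so Z = (-27.30, 0.000). PU is vertical with |PU| = 26.3 and U on the −y side, so U = (0.000, -26.30). The virtual corner opposite P is at (-27.30, -26.30). A1 meets ZQ tangentially, so VQ is at right angles to ZQ and since A1 is tangent to AU there, VA ⟂ AU, with radius 7.4, so the center V sits 7.4 in from both sides at V = (-19.90, -18.90). That places the tangent points at Q = (-27.30, -18.90) on ZQ and A = (-19.90, -26.30) on AU. Then |PQ| = |Q − P| = 33.20.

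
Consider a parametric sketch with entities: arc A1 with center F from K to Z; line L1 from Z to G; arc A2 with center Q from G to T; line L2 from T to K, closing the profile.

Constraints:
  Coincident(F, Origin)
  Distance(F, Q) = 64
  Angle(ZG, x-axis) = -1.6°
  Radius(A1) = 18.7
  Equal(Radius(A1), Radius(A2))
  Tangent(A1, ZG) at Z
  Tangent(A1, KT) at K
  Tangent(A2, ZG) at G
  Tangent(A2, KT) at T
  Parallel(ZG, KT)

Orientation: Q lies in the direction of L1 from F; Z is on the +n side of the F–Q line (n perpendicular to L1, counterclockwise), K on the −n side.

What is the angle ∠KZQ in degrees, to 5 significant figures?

73.712°

The slot axis is L1's direction at -1.6°, so u = (cos -1.6°, sin -1.6°) = (0.99961, -0.027922) and n = (−sin -1.6°, cos -1.6°) = (0.027922, 0.99961). F is at the origin and Q lies 64.0 along u from F, so Q = 64.0·u = (63.975, -1.7870). Tangency of A1 to both parallel lines with radius 18.7 puts Z and K at F ± 18.7·n: Z = (0.52213, 18.693), K = (-0.52213, -18.693). Then cos ∠KZQ = ZK·ZQ / (|ZK||ZQ|), giving 73.712°.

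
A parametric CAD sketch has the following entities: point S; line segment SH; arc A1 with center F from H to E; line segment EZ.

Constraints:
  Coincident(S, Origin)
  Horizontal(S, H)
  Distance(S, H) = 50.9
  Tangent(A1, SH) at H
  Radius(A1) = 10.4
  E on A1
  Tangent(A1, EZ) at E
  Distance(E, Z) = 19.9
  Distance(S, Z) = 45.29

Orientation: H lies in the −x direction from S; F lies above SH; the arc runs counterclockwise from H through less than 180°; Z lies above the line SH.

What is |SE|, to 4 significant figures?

41.56

Checks: |FE| = 10.40 ✓; ∠(FE, EZ) = 90.00° ✓; |EZ| = 19.90 ✓; |SZ| = 45.29 ✓.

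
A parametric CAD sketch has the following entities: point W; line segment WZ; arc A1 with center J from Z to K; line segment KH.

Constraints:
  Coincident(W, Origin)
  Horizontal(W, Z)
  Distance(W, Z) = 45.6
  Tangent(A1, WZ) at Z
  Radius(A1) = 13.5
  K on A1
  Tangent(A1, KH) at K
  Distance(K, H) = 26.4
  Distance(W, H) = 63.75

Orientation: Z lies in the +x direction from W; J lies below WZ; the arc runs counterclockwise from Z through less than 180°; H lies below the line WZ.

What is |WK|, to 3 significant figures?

39.4

Checks: W.y = 0.00, Z.y = 0.00 ✓; |JK| = 13.50 ✓; ∠(JK, KH) = 90.00° ✓; |KH| = 26.40 ✓; |WH| = 63.75 ✓.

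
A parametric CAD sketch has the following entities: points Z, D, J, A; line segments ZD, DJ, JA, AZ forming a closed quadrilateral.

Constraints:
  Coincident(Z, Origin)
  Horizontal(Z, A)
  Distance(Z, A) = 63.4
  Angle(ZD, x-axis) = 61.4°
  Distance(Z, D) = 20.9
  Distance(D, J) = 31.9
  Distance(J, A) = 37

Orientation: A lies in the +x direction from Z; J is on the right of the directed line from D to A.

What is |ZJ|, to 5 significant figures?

28.632

Z is at the origin; ZA is horizontal with |ZA| = 63.4 and A in +x, so A = (63.4, 0). ZD runs at 61.4° with |ZD| = 20.9, so D = (10.005, 18.350). J is determined by |DJ| = 31.9 and |JA| = 37.0 together: it lies at the intersection of circle(D, 31.9) and circle(A, 37.0). With |DA| = 56.460, the foot of the radical line on DA is 25.118 from D and the perpendicular offset is √(31.9² − 25.118²) = 19.664. Taking the right-of-DA solution: J = (27.369, -8.4103).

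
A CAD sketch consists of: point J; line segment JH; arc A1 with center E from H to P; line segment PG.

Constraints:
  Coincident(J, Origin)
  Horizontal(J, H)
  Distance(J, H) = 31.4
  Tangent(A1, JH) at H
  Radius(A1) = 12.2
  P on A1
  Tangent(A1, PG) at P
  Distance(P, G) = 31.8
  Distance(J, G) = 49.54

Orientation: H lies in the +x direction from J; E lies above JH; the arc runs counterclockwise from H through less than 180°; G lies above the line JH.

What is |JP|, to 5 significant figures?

45.493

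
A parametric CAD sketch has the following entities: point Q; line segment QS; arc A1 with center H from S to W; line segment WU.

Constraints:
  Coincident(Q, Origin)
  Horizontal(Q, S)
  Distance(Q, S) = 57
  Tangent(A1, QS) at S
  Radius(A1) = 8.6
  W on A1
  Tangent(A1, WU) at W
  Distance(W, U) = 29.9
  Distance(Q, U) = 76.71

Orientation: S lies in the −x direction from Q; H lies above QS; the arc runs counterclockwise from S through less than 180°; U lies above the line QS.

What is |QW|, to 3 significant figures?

51.6

Checks: |HW| = 8.600 ✓; ∠(HW, WU) = 90.00° ✓; |WU| = 29.90 ✓; |QU| = 76.71 ✓.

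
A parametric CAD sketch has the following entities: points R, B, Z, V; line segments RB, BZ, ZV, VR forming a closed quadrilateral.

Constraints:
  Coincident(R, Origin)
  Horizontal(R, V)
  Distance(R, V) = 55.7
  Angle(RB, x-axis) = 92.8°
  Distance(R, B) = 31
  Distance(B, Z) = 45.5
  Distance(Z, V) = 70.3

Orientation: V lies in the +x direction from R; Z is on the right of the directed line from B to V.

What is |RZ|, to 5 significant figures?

18.638

R is at the origin; R and V share the same y with |RV| = 55.7 and V in +x, so V = (55.7, 0). RB runs at 92.8° with |RB| = 31.0, so B = (-1.5143, 30.963). Z is determined by |BZ| = 45.5 and |ZV| = 70.3 together: it lies at the intersection of circle(B, 45.5) and circle(V, 70.3). With |BV| = 65.055, the foot of the radical line on BV is 10.455 from B and the perpendicular offset is √(45.5² − 10.455²) = 44.282. Taking the right-of-BV solution: Z = (-13.395, -12.958).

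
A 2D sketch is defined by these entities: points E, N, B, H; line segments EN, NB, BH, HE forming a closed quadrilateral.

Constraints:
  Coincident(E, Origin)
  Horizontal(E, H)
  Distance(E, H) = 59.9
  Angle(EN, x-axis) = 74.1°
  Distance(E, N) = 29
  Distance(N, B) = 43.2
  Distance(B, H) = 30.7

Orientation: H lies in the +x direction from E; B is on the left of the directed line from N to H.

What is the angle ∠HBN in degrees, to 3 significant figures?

105°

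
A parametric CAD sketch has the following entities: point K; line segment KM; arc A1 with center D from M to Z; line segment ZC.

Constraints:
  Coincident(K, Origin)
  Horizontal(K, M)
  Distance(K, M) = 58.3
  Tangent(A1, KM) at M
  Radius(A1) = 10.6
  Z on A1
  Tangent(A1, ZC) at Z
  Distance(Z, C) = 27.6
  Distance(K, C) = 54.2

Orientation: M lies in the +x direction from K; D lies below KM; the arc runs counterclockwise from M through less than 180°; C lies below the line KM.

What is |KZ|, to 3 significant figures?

48.7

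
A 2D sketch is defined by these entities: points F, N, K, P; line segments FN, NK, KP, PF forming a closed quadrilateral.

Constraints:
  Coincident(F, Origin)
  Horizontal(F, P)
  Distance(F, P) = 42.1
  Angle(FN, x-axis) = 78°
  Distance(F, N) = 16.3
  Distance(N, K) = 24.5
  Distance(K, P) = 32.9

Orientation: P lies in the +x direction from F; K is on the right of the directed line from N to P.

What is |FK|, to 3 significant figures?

12.6

Checks: |NK| = 24.50 ✓; |KP| = 32.90 ✓.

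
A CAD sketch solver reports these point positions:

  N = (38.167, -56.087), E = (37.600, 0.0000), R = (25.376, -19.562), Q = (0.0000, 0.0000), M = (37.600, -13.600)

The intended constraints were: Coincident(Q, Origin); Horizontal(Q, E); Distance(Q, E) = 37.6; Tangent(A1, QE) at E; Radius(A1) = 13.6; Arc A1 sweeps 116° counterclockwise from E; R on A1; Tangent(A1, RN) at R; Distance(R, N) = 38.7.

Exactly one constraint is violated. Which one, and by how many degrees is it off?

Tangent(A1, RN) at R — off by 6.70°.

Q = (0.00, 0.00) ✓; Q.y = 0.00, E.y = 0.00 ✓; |QE| = 37.60 ✓; ∠(ME, EQ) = 90.00° ✓; |ME| = 13.60 ✓; bearing(M→R) − bearing(M→E) = 116.0° ✓; |MR| = 13.60 ✓; ∠(MR, RN) = 96.70° ✗; |RN| = 38.70 ✓.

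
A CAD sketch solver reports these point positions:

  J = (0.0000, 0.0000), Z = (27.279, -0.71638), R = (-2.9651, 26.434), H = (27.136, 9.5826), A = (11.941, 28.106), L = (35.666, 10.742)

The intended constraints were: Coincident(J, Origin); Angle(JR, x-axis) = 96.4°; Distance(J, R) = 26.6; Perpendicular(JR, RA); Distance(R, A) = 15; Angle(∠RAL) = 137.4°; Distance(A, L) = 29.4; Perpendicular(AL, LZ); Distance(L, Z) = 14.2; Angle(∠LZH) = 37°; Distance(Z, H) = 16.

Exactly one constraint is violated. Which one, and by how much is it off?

Distance(Z, H) = 16 — off by 5.70.

J = (0.00, 0.00) ✓; JR at 96.40° ✓; |JR| = 26.60 ✓; ∠(JR, RA) = 90.00° ✓; |RA| = 15.00 ✓; ∠RAL = 137.4° ✓; |AL| = 29.40 ✓; ∠(AL, LZ) = 90.00° ✓; |LZ| = 14.20 ✓; ∠LZH = 37.00° ✓; |ZH| = 10.30 ✗.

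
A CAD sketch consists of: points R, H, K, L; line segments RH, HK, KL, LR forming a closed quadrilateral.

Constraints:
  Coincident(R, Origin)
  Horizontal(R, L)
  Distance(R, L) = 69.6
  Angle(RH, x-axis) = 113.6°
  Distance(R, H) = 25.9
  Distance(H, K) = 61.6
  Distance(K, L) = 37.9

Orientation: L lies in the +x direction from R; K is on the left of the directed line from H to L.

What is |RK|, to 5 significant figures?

60.256

Checks: |HK| = 61.60 ✓; |KL| = 37.90 ✓.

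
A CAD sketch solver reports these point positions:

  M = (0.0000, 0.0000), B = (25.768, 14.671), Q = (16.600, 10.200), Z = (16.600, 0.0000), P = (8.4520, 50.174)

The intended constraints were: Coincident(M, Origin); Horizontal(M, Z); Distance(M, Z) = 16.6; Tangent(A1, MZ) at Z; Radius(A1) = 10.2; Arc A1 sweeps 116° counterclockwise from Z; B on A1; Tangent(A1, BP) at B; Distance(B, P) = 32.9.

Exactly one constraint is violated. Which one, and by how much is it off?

Distance(B, P) = 32.9 — off by 6.60.

M = (0.00, 0.00) ✓; M.y = 0.00, Z.y = 0.00 ✓; |MZ| = 16.60 ✓; ∠(QZ, ZM) = 90.00° ✓; |QZ| = 10.20 ✓; bearing(Q→B) − bearing(Q→Z) = 116.0° ✓; |QB| = 10.20 ✓; ∠(QB, BP) = 90.00° ✓; |BP| = 39.50 ✗.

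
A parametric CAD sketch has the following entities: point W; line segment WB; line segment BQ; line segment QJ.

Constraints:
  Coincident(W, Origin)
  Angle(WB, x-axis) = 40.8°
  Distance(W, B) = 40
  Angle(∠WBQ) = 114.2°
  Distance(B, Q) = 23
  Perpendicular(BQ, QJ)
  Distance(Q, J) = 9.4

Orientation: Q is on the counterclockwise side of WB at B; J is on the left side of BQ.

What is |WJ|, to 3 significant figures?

47.8

∠WBQ = 114.2°, so BQ runs at 40.8° + (180° − 114.2°) = 107° from the x-axis; with |BQ| = 23.0, Q = B + 23.0·(cos 107°, sin 107°) = (23.7, 48.2). BQ ⟂ QJ; with |QJ| = 9.4 on the left of BQ, J = Q + 9.4·(-0.958, -0.286) = (14.7, 45.5). Then |WJ| = |J − W| = 47.8.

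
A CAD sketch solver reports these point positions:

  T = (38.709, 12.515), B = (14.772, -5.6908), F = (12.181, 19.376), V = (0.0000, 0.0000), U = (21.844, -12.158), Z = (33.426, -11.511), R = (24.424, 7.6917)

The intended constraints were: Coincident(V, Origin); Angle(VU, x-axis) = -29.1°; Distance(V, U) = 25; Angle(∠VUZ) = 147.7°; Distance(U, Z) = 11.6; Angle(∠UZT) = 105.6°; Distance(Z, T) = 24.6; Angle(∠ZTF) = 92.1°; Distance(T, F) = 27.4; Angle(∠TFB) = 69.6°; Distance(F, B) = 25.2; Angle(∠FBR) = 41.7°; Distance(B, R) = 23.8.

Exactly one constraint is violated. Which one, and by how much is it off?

Distance(B, R) = 23.8 — off by 7.30.

V = (0.00, 0.00) ✓; VU at -29.10° ✓; |VU| = 25.00 ✓; ∠VUZ = 147.7° ✓; |UZ| = 11.60 ✓; ∠UZT = 105.6° ✓; |ZT| = 24.60 ✓; ∠ZTF = 92.10° ✓; |TF| = 27.40 ✓; ∠TFB = 69.60° ✓; |FB| = 25.20 ✓; ∠FBR = 41.70° ✓; |BR| = 16.50 ✗.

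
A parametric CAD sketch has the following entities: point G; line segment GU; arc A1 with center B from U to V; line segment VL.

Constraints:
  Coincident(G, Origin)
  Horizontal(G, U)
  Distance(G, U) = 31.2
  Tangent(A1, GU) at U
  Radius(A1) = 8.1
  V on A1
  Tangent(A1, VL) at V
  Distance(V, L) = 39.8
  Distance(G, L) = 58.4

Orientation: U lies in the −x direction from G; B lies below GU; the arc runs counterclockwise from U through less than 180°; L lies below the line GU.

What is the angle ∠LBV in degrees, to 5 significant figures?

78.496°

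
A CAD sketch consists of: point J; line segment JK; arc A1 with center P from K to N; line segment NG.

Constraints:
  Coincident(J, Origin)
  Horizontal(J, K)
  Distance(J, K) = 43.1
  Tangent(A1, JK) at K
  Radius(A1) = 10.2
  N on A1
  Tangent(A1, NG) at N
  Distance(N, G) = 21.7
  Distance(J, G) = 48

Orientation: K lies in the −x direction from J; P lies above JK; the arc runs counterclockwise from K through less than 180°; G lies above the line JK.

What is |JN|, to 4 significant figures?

34.80

J is at the origin; JK is horizontal with |JK| = 43.1 and K on the −x side, so K = (-43.10, 0.000). The tangent condition forces PK to be normal to JK, so P = K + (0, 10.2) = (-43.10, 10.20). Since PN ⟂ NG (tangency), |PG| = √(10.2² + 21.7²) = 23.98 regardless of where N sits on A1. So G lies on both circle(J, 48.0) and circle(P, 23.98); the above-JK intersection is G = (-35.06, 32.79). N is the foot of the tangent from G: N = (-32.95, 11.19).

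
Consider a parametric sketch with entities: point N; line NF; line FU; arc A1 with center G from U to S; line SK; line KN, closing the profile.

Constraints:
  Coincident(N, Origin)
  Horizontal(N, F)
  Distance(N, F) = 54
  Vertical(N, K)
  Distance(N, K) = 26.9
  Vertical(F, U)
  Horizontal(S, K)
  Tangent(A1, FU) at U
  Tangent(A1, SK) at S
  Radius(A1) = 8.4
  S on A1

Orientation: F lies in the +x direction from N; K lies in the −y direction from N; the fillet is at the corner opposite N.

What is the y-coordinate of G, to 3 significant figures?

-18.5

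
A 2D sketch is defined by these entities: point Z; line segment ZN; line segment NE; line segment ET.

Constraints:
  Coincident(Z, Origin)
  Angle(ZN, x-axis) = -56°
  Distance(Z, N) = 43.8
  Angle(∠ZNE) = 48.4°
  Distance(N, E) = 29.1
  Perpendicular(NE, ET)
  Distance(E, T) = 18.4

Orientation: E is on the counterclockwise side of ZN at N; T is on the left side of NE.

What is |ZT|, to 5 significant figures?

14.354

Z is at the origin; ZN runs at -56.0° with length 43.8, so N = 43.8·(cos -56.0°, sin -56.0°) = (24.493, -36.312). ∠ZNE = 48.4°, so NE runs at -56.0° + (180° − 48.4°) = 75.600° from the x-axis; with |NE| = 29.1, E = N + 29.1·(cos 75.600°, sin 75.600°) = (31.730, -8.1261). NE is perpendicular to ET; with |ET| = 18.4 on the left of NE, T = E + 18.4·(-0.96858, 0.24869) = (13.908, -3.5502). Then |ZT| = |T − Z| = 14.354.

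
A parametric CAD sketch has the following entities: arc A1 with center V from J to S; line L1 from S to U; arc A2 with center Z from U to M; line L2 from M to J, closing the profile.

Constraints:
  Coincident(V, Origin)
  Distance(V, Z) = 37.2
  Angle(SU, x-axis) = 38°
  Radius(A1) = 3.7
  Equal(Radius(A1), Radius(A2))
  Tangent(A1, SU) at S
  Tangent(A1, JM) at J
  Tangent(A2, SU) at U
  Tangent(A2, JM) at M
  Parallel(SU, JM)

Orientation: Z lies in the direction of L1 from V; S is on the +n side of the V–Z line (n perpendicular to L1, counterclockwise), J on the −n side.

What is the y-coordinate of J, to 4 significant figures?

-2.916

V is at the origin and Z lies 37.2 along u from V, so Z = 37.2·u = (29.31, 22.90). Tangency of A1 to both parallel lines with radius 3.7 puts S and J at V ± 3.7·n: S = (-2.278, 2.916), J = (2.278, -2.916). So J.y = -2.916.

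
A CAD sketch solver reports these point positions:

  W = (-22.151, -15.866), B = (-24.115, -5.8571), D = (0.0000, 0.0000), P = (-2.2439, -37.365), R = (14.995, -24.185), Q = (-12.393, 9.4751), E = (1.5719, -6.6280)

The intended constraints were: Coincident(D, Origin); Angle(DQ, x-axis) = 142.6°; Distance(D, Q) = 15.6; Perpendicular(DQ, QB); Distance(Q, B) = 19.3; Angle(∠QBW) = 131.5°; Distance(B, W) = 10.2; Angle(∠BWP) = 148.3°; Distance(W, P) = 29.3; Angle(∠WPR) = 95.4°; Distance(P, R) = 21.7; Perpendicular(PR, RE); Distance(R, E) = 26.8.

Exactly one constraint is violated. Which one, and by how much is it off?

Distance(R, E) = 26.8 — off by 4.70.

D = (0.00, 0.00) ✓; DQ at 142.6° ✓; |DQ| = 15.60 ✓; ∠(DQ, QB) = 90.00° ✓; |QB| = 19.30 ✓; ∠QBW = 131.5° ✓; |BW| = 10.20 ✓; ∠BWP = 148.3° ✓; |WP| = 29.30 ✓; ∠WPR = 95.40° ✓; |PR| = 21.70 ✓; ∠(PR, RE) = 90.00° ✓; |RE| = 22.10 ✗.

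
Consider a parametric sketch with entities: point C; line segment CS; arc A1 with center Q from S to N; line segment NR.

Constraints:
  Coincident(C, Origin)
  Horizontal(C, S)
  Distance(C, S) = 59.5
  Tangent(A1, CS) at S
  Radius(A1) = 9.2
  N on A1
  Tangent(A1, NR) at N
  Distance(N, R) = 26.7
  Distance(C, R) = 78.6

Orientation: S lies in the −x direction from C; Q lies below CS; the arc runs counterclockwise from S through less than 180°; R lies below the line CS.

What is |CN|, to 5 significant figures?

69.230

Checks: |QS| = 9.200 ✓; |QN| = 9.200 ✓; ∠(QN, NR) = 90.00° ✓; |NR| = 26.70 ✓; |CR| = 78.60 ✓.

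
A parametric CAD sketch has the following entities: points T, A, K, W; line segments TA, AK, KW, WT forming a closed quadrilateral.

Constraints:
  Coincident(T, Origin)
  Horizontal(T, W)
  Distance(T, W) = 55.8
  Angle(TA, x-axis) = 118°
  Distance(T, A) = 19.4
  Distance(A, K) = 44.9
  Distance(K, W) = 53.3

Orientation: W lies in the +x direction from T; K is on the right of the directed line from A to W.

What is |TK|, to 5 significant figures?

25.637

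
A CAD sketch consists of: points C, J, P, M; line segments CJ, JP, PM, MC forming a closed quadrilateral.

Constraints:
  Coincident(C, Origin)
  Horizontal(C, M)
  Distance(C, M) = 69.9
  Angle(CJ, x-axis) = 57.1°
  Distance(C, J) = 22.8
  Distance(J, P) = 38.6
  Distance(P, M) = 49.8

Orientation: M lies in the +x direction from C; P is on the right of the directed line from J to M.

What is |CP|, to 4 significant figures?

29.44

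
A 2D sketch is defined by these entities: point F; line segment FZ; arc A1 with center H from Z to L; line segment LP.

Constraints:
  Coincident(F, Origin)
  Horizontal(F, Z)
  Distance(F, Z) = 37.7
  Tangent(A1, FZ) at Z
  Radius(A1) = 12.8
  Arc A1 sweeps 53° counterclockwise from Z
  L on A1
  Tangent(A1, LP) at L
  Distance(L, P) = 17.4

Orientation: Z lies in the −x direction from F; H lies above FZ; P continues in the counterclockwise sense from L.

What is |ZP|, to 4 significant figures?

28.09

On A1, Z sits at bearing -90° from H; a 53° counterclockwise sweep puts L at bearing -37°, so L = H + 12.8·(cos -37°, sin -37°) = (-27.48, 5.097). A1 meets LP tangentially, so HL is at right angles to LP, so LP runs along (−sin -37°, cos -37°); with |LP| = 17.4, P = (-17.01, 18.99). Then |ZP| = |P − Z| = 28.09.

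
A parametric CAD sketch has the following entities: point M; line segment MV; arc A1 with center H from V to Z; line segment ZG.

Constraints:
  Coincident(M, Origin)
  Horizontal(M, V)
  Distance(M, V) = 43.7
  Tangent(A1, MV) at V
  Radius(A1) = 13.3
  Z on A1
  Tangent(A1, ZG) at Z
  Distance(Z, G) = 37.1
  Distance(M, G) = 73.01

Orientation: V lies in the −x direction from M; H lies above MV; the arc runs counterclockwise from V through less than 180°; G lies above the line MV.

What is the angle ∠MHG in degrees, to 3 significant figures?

118°

Checks: |HZ| = 13.30 ✓; ∠(HZ, ZG) = 90.00° ✓; |ZG| = 37.10 ✓; |MG| = 73.01 ✓.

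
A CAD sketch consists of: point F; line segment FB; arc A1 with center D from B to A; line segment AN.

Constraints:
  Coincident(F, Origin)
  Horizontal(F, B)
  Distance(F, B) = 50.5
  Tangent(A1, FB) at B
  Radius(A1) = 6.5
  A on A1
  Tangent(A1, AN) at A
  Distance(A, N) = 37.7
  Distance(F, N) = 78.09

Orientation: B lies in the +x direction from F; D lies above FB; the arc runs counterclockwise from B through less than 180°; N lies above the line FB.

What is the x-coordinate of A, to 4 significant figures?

56.79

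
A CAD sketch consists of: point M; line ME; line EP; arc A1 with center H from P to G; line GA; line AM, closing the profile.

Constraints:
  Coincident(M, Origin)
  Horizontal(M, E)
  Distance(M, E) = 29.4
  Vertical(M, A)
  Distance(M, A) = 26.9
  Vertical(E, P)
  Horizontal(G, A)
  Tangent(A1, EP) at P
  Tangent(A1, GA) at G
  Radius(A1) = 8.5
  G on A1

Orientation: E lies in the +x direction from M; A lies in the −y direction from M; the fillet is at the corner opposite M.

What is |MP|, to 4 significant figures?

34.68

M is at the origin; ME is horizontal with |ME| = 29.4 and E on the +x side, so E = (29.40, 0.000). M and A share the same x with |MA| = 26.9 and A on the −y side, so A = (0.000, -26.90). The virtual corner opposite M is at (29.40, -26.90). Tangency of A1 to EP means the radius HP is perpendicular to EP and since A1 is tangent to GA there, HG ⟂ GA, with radius 8.5, so the center H sits 8.5 in from both sides at H = (20.90, -18.40). That places the tangent points at P = (29.40, -18.40) on EP and G = (20.90, -26.90) on GA. Then |MP| = |P − M| = 34.68.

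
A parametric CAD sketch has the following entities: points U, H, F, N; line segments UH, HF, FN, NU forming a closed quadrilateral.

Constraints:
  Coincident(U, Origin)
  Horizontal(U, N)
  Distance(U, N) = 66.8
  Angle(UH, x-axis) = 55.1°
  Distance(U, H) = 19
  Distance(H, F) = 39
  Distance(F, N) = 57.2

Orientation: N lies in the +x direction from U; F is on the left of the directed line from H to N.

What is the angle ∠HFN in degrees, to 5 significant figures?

71.415°

U is at the origin; UN is horizontal with |UN| = 66.8 and N in +x, so N = (66.8, 0). UH runs at 55.1° with |UH| = 19.0, so H = (10.871, 15.583). F is determined by |HF| = 39.0 and |FN| = 57.2 together: it lies at the intersection of circle(H, 39.0) and circle(N, 57.2). With |HN| = 58.059, the foot of the radical line on HN is 13.952 from H and the perpendicular offset is √(39.0² − 13.952²) = 36.419. Taking the left-of-HN solution: F = (34.085, 46.921).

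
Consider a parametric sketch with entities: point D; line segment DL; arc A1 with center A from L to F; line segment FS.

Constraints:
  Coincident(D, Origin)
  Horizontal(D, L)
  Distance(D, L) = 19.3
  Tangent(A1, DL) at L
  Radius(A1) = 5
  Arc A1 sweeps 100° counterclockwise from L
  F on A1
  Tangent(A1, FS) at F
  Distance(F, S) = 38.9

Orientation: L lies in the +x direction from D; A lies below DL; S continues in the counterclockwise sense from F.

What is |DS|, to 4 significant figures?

48.97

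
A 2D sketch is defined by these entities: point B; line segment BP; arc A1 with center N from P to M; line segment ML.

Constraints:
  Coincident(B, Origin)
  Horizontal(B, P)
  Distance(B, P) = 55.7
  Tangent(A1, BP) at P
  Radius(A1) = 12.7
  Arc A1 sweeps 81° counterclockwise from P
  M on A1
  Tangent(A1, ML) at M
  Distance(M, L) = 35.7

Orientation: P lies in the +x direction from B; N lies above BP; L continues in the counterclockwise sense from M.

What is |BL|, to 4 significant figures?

86.97

On A1, P sits at bearing -90° from N; an 81° counterclockwise sweep puts M at bearing -9°, so M = N + 12.7·(cos -9°, sin -9°) = (68.24, 10.71). A1 meets ML tangentially, so NM is at right angles to ML, so ML runs along (−sin -9°, cos -9°); with |ML| = 35.7, L = (73.83, 45.97). Then |BL| = |L − B| = 86.97.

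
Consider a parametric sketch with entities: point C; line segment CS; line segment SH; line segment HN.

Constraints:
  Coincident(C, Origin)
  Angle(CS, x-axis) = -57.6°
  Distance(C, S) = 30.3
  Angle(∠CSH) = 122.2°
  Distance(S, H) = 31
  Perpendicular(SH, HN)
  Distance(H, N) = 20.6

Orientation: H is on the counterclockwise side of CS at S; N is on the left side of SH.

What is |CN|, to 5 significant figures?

47.415

C is at the origin; CS runs at -57.6° with length 30.3, so S = 30.3·(cos -57.6°, sin -57.6°) = (16.236, -25.583). ∠CSH = 122.2°, so SH runs at -57.6° + (180° − 122.2°) = 0.20000° from the x-axis; with |SH| = 31.0, H = S + 31.0·(cos 0.20000°, sin 0.20000°) = (47.235, -25.475). The perpendicularity gives HN at right angles to SH; with |HN| = 20.6 on the left of SH, N = H + 20.6·(-0.0034907, 0.99999) = (47.163, -4.8751). Then |CN| = |N − C| = 47.415.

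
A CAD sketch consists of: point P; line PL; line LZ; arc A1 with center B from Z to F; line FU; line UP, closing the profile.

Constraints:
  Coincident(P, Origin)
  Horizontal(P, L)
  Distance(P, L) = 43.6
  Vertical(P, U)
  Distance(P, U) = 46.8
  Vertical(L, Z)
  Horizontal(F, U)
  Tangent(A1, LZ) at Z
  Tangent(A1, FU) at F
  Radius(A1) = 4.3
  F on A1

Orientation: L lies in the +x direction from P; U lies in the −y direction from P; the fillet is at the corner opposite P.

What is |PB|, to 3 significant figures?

57.9

P and U share the same x with |PU| = 46.8 and U on the −y side, so U = (0.00, -46.8). The virtual corner opposite P is at (43.6, -46.8). Tangency of A1 to LZ means the radius BZ is perpendicular to LZ and the tangent condition forces BF to be normal to FU, with radius 4.3, so the center B sits 4.3 in from both sides at B = (39.3, -42.5). Then |PB| = |B − P| = 57.9.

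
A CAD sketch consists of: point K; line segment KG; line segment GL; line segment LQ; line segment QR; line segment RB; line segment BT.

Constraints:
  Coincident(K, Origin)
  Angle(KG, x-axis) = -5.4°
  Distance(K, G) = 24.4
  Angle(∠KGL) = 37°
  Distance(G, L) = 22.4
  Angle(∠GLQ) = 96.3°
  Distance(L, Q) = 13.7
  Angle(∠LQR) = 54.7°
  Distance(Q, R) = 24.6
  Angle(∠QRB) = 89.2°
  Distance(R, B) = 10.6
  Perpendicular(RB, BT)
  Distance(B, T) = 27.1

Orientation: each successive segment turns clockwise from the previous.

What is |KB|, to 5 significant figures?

25.148

∠LQR = 54.7° gives QR at 2.6000° from the x-axis; with |QR| = 24.6, R = (21.372, -2.1071). ∠QRB = 89.2° gives RB at -88.200° from the x-axis; with |RB| = 10.6, B = (21.705, -12.702). Then |KB| = |B − K| = 25.148.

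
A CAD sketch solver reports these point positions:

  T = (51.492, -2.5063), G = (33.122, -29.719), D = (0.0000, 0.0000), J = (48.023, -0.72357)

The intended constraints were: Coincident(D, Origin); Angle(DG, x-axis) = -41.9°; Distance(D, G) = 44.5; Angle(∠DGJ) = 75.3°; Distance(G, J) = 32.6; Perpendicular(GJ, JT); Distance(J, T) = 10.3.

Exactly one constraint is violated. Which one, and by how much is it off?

Distance(J, T) = 10.3 — off by 6.40.

D = (0.00, 0.00) ✓; DG at -41.90° ✓; |DG| = 44.50 ✓; ∠DGJ = 75.30° ✓; |GJ| = 32.60 ✓; ∠(GJ, JT) = 90.00° ✓; |JT| = 3.900 ✗.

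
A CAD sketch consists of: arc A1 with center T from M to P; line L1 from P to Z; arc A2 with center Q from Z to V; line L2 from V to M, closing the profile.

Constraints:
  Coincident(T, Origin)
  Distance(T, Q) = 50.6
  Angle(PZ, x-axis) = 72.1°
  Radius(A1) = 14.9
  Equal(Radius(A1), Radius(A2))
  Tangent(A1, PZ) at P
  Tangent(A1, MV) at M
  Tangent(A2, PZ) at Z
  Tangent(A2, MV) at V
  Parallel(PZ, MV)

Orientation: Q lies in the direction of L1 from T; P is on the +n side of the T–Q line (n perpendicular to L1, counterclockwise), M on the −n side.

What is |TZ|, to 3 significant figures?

52.7

Tangency of A1 to both parallel lines with radius 14.9 puts P and M at T ± 14.9·n: P = (-14.2, 4.58), M = (14.2, -4.58). Equal radii place Z and V the same way about Q: Z = Q + 14.9·n = (1.37, 52.7), V = Q − 14.9·n = (29.7, 43.6). Then |TZ| = |Z − T| = 52.7.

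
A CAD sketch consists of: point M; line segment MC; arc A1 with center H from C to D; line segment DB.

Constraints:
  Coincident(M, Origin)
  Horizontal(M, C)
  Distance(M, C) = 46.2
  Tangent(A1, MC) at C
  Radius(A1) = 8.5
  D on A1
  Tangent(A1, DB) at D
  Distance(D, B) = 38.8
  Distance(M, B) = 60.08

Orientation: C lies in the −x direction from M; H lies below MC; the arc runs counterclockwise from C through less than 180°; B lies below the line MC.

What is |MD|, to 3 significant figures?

55.2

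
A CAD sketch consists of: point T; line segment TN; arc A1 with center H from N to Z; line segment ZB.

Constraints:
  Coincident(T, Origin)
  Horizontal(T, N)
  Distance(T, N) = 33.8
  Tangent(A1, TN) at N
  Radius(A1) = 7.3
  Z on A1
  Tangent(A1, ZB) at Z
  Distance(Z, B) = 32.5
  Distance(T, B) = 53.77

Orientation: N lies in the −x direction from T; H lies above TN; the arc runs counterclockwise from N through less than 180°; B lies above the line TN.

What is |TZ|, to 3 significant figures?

28.3

T is at the origin; TN is horizontal with |TN| = 33.8 and N on the −x side, so N = (-33.8, 0.00). Tangency of A1 to TN means the radius HN is perpendicular to TN, so H = N + (0, 7.3) = (-33.8, 7.30). Since HZ ⟂ ZB (tangency), |HB| = √(7.3² + 32.5²) = 33.3 regardless of where Z sits on A1. So B lies on both circle(T, 53.77) and circle(H, 33.3); the above-TN intersection is B = (-35.3, 40.6). Z is the foot of the tangent from B: Z = (-26.8, 9.21).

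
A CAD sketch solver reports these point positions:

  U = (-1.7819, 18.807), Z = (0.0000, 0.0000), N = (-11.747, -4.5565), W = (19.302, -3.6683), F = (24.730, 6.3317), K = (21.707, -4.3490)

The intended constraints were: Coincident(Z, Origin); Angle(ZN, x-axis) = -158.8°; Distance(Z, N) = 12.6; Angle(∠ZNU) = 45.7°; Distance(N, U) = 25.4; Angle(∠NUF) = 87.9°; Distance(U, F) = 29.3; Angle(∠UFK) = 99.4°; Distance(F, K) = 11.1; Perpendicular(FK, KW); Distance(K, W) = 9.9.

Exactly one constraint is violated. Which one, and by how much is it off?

Distance(K, W) = 9.9 — off by 7.40.

Z = (0.00, 0.00) ✓; ZN at -158.8° ✓; |ZN| = 12.60 ✓; ∠ZNU = 45.70° ✓; |NU| = 25.40 ✓; ∠NUF = 87.90° ✓; |UF| = 29.30 ✓; ∠UFK = 99.40° ✓; |FK| = 11.10 ✓; ∠(FK, KW) = 90.00° ✓; |KW| = 2.499 ✗.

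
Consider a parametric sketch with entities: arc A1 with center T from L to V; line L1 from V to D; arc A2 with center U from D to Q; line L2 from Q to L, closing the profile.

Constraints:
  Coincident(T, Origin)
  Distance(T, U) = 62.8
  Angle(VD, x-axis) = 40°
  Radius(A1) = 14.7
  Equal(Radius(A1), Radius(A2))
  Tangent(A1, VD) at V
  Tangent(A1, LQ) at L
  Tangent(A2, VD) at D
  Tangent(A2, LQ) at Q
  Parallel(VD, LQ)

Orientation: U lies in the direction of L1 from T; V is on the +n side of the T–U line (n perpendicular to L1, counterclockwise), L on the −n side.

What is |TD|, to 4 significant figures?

64.50

The slot axis is L1's direction at 40.0°, so u = (cos 40.0°, sin 40.0°) = (0.7660, 0.6428) and n = (−sin 40.0°, cos 40.0°) = (-0.6428, 0.7660). T is at the origin and U lies 62.8 along u from T, so U = 62.8·u = (48.11, 40.37). Tangency of A1 to both parallel lines with radius 14.7 puts V and L at T ± 14.7·n: V = (-9.449, 11.26), L = (9.449, -11.26). Equal radii place D and Q the same way about U: D = U + 14.7·n = (38.66, 51.63), Q = U − 14.7·n = (57.56, 29.11). Then |TD| = |D − T| = 64.50.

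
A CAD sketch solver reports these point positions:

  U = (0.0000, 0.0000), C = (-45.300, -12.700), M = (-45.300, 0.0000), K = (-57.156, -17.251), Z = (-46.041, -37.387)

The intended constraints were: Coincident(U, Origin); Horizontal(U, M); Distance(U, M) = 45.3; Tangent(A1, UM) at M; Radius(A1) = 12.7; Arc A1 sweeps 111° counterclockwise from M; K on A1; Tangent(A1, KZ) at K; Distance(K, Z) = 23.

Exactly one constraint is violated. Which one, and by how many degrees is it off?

Tangent(A1, KZ) at K — off by 7.90°.

U = (0.00, 0.00) ✓; U.y = 0.00, M.y = 0.00 ✓; |UM| = 45.30 ✓; ∠(CM, MU) = 90.00° ✓; |CM| = 12.70 ✓; bearing(C→K) − bearing(C→M) = 111.0° ✓; |CK| = 12.70 ✓; ∠(CK, KZ) = 82.10° ✗; |KZ| = 23.00 ✓.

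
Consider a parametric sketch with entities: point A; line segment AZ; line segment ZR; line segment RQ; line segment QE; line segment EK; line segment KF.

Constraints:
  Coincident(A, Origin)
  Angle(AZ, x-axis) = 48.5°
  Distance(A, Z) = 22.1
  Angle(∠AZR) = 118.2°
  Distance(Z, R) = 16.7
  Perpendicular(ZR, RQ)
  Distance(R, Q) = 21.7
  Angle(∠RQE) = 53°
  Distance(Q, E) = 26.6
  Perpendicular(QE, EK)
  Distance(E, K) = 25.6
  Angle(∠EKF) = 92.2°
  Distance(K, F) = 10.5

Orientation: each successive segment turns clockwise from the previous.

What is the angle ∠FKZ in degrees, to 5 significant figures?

91.564°

QE is perpendicular to EK, so EK runs at 39.700°; with |EK| = 25.6, K = (28.609, 28.411). ∠EKF = 92.2° gives KF at -48.100° from the x-axis; with |KF| = 10.5, F = (35.622, 20.595). Then cos ∠FKZ = KF·KZ / (|KF||KZ|), giving 91.564°.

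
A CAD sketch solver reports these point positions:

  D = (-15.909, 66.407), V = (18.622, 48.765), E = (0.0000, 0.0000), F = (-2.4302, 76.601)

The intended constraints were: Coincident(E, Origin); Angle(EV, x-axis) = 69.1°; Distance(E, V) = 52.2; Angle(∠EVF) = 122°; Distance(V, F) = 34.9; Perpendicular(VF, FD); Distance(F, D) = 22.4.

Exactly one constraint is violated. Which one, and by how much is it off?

Distance(F, D) = 22.4 — off by 5.50.

E = (0.00, 0.00) ✓; EV at 69.10° ✓; |EV| = 52.20 ✓; ∠EVF = 122.0° ✓; |VF| = 34.90 ✓; ∠(VF, FD) = 90.00° ✓; |FD| = 16.90 ✗.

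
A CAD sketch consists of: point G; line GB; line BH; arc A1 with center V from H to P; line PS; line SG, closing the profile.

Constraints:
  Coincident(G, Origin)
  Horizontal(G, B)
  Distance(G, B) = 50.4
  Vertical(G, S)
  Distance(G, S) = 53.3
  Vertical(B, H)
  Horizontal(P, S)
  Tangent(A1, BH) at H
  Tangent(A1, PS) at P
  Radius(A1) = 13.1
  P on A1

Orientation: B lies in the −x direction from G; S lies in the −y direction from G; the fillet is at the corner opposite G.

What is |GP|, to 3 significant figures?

65.1

G is at the origin; G and B share the same y with |GB| = 50.4 and B on the −x side, so B = (-50.4, 0.00). G and S share the same x with |GS| = 53.3 and S on the −y side, so S = (0.00, -53.3). The virtual corner opposite G is at (-50.4, -53.3). Since A1 is tangent to BH there, VH ⟂ BH and since A1 is tangent to PS there, VP ⟂ PS, with radius 13.1, so the center V sits 13.1 in from both sides at V = (-37.3, -40.2). That places the tangent points at H = (-50.4, -40.2) on BH and P = (-37.3, -53.3) on PS. Then |GP| = |P − G| = 65.1.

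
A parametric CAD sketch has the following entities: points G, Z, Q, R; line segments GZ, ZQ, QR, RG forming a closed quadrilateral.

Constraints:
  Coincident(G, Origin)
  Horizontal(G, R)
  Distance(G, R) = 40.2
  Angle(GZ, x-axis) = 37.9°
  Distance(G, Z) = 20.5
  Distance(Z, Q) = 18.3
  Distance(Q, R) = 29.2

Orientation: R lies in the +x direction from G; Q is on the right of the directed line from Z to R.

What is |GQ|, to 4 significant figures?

12.53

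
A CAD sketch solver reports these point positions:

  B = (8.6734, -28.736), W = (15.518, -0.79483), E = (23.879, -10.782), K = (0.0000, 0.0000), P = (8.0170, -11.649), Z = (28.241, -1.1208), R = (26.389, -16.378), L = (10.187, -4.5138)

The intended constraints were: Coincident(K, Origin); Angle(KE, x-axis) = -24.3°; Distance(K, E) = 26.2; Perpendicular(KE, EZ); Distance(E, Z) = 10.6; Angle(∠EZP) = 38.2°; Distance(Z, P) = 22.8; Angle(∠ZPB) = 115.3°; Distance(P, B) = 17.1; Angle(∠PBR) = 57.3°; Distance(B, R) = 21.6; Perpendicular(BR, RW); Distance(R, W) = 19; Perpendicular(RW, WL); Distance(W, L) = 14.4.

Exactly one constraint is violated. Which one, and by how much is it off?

Distance(W, L) = 14.4 — off by 7.90.

K = (0.00, 0.00) ✓; KE at -24.30° ✓; |KE| = 26.20 ✓; ∠(KE, EZ) = 90.00° ✓; |EZ| = 10.60 ✓; ∠EZP = 38.20° ✓; |ZP| = 22.80 ✓; ∠ZPB = 115.3° ✓; |PB| = 17.10 ✓; ∠PBR = 57.30° ✓; |BR| = 21.60 ✓; ∠(BR, RW) = 90.00° ✓; |RW| = 19.00 ✓; ∠(RW, WL) = 90.00° ✓; |WL| = 6.500 ✗.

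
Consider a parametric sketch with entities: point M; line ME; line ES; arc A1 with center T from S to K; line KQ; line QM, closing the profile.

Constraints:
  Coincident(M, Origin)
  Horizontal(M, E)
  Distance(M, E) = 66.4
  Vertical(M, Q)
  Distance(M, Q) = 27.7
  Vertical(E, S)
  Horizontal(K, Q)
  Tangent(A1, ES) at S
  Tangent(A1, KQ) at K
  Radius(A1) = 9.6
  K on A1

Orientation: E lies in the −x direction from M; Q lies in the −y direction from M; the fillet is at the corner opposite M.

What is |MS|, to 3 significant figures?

68.8

M is at the origin; M and E share the same y with |ME| = 66.4 and E on the −x side, so E = (-66.4, 0.00). MQ is vertical with |MQ| = 27.7 and Q on the −y side, so Q = (0.00, -27.7). The virtual corner opposite M is at (-66.4, -27.7). Since A1 is tangent to ES there, TS ⟂ ES and the tangent condition forces TK to be normal to KQ, with radius 9.6, so the center T sits 9.6 in from both sides at T = (-56.8, -18.1). That places the tangent points at S = (-66.4, -18.1) on ES and K = (-56.8, -27.7) on KQ. Then |MS| = |S − M| = 68.8.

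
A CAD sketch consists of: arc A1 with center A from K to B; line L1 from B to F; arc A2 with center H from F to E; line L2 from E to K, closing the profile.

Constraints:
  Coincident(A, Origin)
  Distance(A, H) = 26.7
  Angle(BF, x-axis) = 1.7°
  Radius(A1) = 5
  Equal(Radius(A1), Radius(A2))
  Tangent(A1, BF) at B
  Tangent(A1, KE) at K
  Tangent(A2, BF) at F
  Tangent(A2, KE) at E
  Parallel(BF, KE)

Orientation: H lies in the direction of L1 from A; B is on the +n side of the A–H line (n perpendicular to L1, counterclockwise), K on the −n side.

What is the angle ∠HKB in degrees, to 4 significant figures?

79.39°

The slot axis is L1's direction at 1.7°, so u = (cos 1.7°, sin 1.7°) = (0.9996, 0.02967) and n = (−sin 1.7°, cos 1.7°) = (-0.02967, 0.9996). A is at the origin and H lies 26.7 along u from A, so H = 26.7·u = (26.69, 0.7921). Tangency of A1 to both parallel lines with radius 5.0 puts B and K at A ± 5.0·n: B = (-0.1483, 4.998), K = (0.1483, -4.998). Then cos ∠HKB = KH·KB / (|KH||KB|), giving 79.39°.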